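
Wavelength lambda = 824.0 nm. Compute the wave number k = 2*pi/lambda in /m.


k = 2 * pi / lambda
= 6.2832 / (824.0e-9)
= 6.2832 / 8.2400e-07
= 7.6252e+06 /m

7.6252e+06


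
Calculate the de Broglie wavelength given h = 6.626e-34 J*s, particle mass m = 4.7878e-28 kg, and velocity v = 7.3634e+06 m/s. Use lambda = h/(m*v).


lambda = h / (m * v)
= 6.626e-34 / (4.7878e-28 * 7.3634e+06)
= 6.626e-34 / 3.5254e-21
= 1.8795e-13 m

1.8795e-13


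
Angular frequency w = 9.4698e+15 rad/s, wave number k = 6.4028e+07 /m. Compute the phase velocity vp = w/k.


vp = w / k
= 9.4698e+15 / 6.4028e+07
= 1.4790e+08 m/s

1.4790e+08


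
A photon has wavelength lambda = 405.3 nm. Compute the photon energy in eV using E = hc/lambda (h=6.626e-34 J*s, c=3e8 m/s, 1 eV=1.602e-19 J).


E = hc / lambda
= (6.626e-34)(3e8) / (405.3e-9)
= 1.9878e-25 / 4.0530e-07
= 4.9045e-19 J
Converting to eV: 4.9045e-19 / 1.602e-19
= 3.0615 eV

3.0615


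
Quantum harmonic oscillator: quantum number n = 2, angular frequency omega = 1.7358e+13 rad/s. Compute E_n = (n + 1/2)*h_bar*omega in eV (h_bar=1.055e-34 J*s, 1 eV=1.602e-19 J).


E = (n + 1/2) * h_bar * omega
= (2 + 0.5) * 1.055e-34 * 1.7358e+13
= 2.5 * 1.8313e-21
= 4.5782e-21 J
= 0.0286 eV

0.0286


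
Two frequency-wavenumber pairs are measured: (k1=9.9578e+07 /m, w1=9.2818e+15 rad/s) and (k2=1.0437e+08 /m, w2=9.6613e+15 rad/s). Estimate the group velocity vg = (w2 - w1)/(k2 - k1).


vg = (w2 - w1) / (k2 - k1)
= (9.6613e+15 - 9.2818e+15) / (1.0437e+08 - 9.9578e+07)
= 3.7950e+14 / 4.7920e+06
= 7.9194e+07 m/s

7.9194e+07


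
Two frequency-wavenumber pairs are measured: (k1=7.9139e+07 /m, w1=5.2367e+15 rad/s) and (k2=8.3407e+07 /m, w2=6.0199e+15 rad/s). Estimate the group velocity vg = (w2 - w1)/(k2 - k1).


vg = (w2 - w1) / (k2 - k1)
= (6.0199e+15 - 5.2367e+15) / (8.3407e+07 - 7.9139e+07)
= 7.8320e+14 / 4.2680e+06
= 1.8351e+08 m/s

1.8351e+08


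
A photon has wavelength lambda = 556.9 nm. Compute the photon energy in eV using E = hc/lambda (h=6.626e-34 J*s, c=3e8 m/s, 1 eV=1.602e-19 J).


E = hc / lambda
= (6.626e-34)(3e8) / (556.9e-9)
= 1.9878e-25 / 5.5690e-07
= 3.5694e-19 J
Converting to eV: 3.5694e-19 / 1.602e-19
= 2.2281 eV

2.2281


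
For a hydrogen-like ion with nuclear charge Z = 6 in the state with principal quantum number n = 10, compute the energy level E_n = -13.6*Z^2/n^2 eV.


E_n = -13.6 * Z^2 / n^2
= -13.6 * 6^2 / 10^2
= -13.6 * 36 / 100
= -4.896 eV

-4.896


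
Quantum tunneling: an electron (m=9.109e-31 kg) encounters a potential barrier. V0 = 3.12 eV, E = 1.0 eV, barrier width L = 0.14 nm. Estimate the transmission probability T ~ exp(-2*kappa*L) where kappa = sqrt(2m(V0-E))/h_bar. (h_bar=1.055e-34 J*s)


V0 - E = 2.12 eV = 3.3962e-19 J
kappa = sqrt(2 * m * (V0-E)) / h_bar
= sqrt(2 * 9.109e-31 * 3.3962e-19) / 1.055e-34
= 7.4558e+09 /m
2*kappa*L = 2 * 7.4558e+09 * 0.14e-9
= 2.0876
T = exp(-2.0876) = 1.239797e-01

1.239797e-01


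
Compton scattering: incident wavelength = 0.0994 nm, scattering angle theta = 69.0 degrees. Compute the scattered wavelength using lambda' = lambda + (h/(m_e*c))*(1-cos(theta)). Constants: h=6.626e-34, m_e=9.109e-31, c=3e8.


Compton wavelength: h/(m_e*c) = 2.4247e-12 m
d_lambda = 2.4247e-12 * (1 - cos(69.0 deg))
= 2.4247e-12 * 0.641632
= 1.5558e-12 m = 0.001556 nm
lambda' = 0.0994 + 0.001556
= 0.100956 nm

0.100956


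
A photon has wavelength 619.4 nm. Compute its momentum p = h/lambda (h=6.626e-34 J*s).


p = h / lambda
= 6.626e-34 / (619.4e-9)
= 6.626e-34 / 6.1940e-07
= 1.0697e-27 kg*m/s

1.0697e-27


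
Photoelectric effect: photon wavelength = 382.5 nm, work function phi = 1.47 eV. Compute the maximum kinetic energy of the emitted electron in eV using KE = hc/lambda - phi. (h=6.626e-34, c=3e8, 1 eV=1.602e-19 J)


E_photon = hc / lambda
= (6.626e-34)(3e8) / (382.5e-9)
= 5.1969e-19 J
= 3.244 eV
KE = E_photon - phi
= 3.244 - 1.47
= 1.774 eV

1.774


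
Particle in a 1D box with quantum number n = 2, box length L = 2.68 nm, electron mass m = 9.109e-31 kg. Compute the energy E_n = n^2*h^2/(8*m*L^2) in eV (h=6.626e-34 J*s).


E = n^2 * h^2 / (8 * m * L^2)
= 2^2 * (6.626e-34)^2 / (8 * 9.109e-31 * (2.68e-9)^2)
= 4 * 4.3904e-67 / (8 * 9.109e-31 * 7.1824e-18)
= 3.3553e-20 J
= 0.2094 eV

0.2094


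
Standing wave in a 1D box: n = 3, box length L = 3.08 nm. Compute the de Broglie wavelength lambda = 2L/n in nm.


lambda = 2L / n
= 2 * 3.08 / 3
= 6.16 / 3
= 2.0533 nm

2.0533


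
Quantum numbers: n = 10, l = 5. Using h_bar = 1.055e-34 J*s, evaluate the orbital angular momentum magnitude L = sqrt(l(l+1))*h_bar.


L = sqrt(l*(l+1)) * h_bar
= sqrt(5 * 6) * 1.055e-34
= sqrt(30) * 1.055e-34
= 5.4772 * 1.055e-34
= 5.7785e-34 J*s

5.7785e-34


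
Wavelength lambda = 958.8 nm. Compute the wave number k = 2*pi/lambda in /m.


k = 2 * pi / lambda
= 6.2832 / (958.8e-9)
= 6.2832 / 9.5880e-07
= 6.5532e+06 /m

6.5532e+06


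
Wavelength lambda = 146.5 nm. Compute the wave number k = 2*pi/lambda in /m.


k = 2 * pi / lambda
= 6.2832 / (146.5e-9)
= 6.2832 / 1.4650e-07
= 4.2889e+07 /m

4.2889e+07


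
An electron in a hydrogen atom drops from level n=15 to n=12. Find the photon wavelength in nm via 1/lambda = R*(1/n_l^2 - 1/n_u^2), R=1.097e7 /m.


1/lambda = R * (1/n_l^2 - 1/n_u^2)
= 1.097e7 * (1/12^2 - 1/15^2)
= 1.097e7 * (0.006944 - 0.004444)
= 1.097e7 * 0.0025
= 2.7425e+04 /m
lambda = 1 / 2.7425e+04 = 36463.0811 nm

36463.0811


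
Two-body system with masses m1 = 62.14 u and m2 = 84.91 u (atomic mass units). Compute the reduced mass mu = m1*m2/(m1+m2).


mu = m1 * m2 / (m1 + m2)
= 62.14 * 84.91 / (62.14 + 84.91)
= 5276.3074 / 147.05
= 35.881 u

35.881


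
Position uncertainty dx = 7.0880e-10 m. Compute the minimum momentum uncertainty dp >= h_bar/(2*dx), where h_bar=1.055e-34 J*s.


dp = h_bar / (2 * dx)
= 1.055e-34 / (2 * 7.0880e-10)
= 1.055e-34 / 1.4176e-09
= 7.4422e-26 kg*m/s

7.4422e-26


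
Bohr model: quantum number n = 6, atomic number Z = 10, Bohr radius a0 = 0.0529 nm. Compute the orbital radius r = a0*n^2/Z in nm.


r = a0 * n^2 / Z
= 0.0529 * 6^2 / 10
= 0.0529 * 36 / 10
= 0.1904 nm

0.1904


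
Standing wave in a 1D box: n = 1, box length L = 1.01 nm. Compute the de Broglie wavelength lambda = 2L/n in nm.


lambda = 2L / n
= 2 * 1.01 / 1
= 2.02 / 1
= 2.02 nm

2.02


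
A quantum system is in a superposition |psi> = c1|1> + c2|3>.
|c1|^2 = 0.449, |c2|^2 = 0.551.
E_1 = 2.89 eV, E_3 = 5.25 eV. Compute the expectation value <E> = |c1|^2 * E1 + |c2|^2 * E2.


<E> = |c1|^2 * E1 + |c2|^2 * E2
= 0.449 * 2.89 + 0.551 * 5.25
= 1.2976 + 2.8928
= 4.1904 eV

4.1904


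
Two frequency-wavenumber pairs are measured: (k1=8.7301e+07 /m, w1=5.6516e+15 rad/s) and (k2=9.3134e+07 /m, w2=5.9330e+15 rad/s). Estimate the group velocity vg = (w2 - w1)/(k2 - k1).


vg = (w2 - w1) / (k2 - k1)
= (5.9330e+15 - 5.6516e+15) / (9.3134e+07 - 8.7301e+07)
= 2.8140e+14 / 5.8330e+06
= 4.8243e+07 m/s

4.8243e+07


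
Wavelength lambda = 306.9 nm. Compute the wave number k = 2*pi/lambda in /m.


k = 2 * pi / lambda
= 6.2832 / (306.9e-9)
= 6.2832 / 3.0690e-07
= 2.0473e+07 /m

2.0473e+07


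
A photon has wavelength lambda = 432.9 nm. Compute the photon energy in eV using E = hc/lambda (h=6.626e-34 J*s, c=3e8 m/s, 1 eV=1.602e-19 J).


E = hc / lambda
= (6.626e-34)(3e8) / (432.9e-9)
= 1.9878e-25 / 4.3290e-07
= 4.5918e-19 J
Converting to eV: 4.5918e-19 / 1.602e-19
= 2.8663 eV

2.8663


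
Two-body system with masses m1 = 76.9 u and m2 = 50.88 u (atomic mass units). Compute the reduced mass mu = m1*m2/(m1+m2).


mu = m1 * m2 / (m1 + m2)
= 76.9 * 50.88 / (76.9 + 50.88)
= 3912.672 / 127.78
= 30.6204 u

30.6204


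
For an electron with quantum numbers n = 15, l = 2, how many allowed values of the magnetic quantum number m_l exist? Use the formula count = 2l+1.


m_l ranges from -l to +l in integer steps
So m_l goes from -2 to +2
Count = 2l + 1 = 2*2 + 1
= 5

5


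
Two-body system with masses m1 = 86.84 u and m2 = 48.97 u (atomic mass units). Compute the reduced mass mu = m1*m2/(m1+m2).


mu = m1 * m2 / (m1 + m2)
= 86.84 * 48.97 / (86.84 + 48.97)
= 4252.5548 / 135.81
= 31.3125 u

31.3125


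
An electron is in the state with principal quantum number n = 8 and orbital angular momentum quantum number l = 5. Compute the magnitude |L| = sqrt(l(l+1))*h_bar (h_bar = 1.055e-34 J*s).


L = sqrt(l*(l+1)) * h_bar
= sqrt(5 * 6) * 1.055e-34
= sqrt(30) * 1.055e-34
= 5.4772 * 1.055e-34
= 5.7785e-34 J*s

5.7785e-34


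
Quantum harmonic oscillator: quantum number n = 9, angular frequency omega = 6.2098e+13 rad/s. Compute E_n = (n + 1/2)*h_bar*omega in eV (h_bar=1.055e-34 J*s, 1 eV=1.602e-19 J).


E = (n + 1/2) * h_bar * omega
= (9 + 0.5) * 1.055e-34 * 6.2098e+13
= 9.5 * 6.5513e-21
= 6.2238e-20 J
= 0.3885 eV

0.3885


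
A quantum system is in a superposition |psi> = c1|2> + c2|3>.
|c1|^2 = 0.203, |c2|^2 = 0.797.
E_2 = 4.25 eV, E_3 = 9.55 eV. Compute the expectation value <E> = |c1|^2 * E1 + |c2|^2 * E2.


<E> = |c1|^2 * E1 + |c2|^2 * E2
= 0.203 * 4.25 + 0.797 * 9.55
= 0.8628 + 7.6114
= 8.4741 eV

8.4741


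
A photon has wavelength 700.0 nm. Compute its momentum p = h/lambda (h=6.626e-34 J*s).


p = h / lambda
= 6.626e-34 / (700.0e-9)
= 6.626e-34 / 7.0000e-07
= 9.4657e-28 kg*m/s

9.4657e-28


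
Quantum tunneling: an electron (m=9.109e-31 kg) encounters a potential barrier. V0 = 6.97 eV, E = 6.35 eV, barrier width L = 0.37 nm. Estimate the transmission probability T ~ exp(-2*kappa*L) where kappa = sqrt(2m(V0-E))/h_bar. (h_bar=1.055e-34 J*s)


V0 - E = 0.62 eV = 9.9324e-20 J
kappa = sqrt(2 * m * (V0-E)) / h_bar
= sqrt(2 * 9.109e-31 * 9.9324e-20) / 1.055e-34
= 4.0320e+09 /m
2*kappa*L = 2 * 4.0320e+09 * 0.37e-9
= 2.9837
T = exp(-2.9837) = 5.060471e-02

5.060471e-02


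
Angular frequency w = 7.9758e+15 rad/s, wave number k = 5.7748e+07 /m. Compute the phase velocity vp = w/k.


vp = w / k
= 7.9758e+15 / 5.7748e+07
= 1.3811e+08 m/s

1.3811e+08


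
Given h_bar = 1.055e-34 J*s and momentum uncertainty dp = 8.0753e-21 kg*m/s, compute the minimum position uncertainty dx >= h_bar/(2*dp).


dx = h_bar / (2 * dp)
= 1.055e-34 / (2 * 8.0753e-21)
= 1.055e-34 / 1.6151e-20
= 6.5323e-15 m

6.5323e-15


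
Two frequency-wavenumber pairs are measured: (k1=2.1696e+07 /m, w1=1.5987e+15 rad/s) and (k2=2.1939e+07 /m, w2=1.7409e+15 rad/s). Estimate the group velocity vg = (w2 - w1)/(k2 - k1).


vg = (w2 - w1) / (k2 - k1)
= (1.7409e+15 - 1.5987e+15) / (2.1939e+07 - 2.1696e+07)
= 1.4220e+14 / 2.4300e+05
= 5.8519e+08 m/s

5.8519e+08


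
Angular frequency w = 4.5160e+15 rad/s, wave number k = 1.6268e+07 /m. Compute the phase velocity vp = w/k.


vp = w / k
= 4.5160e+15 / 1.6268e+07
= 2.7760e+08 m/s

2.7760e+08


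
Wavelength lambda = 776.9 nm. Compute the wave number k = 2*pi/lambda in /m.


k = 2 * pi / lambda
= 6.2832 / (776.9e-9)
= 6.2832 / 7.7690e-07
= 8.0875e+06 /m

8.0875e+06


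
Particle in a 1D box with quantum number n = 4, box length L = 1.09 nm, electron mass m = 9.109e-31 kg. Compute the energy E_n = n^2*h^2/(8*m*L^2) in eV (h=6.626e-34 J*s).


E = n^2 * h^2 / (8 * m * L^2)
= 4^2 * (6.626e-34)^2 / (8 * 9.109e-31 * (1.09e-9)^2)
= 16 * 4.3904e-67 / (8 * 9.109e-31 * 1.1881e-18)
= 8.1135e-19 J
= 5.0646 eV

5.0646


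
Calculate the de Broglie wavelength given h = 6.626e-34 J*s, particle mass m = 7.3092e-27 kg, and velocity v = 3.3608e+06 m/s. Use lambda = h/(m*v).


lambda = h / (m * v)
= 6.626e-34 / (7.3092e-27 * 3.3608e+06)
= 6.626e-34 / 2.4565e-20
= 2.6974e-14 m

2.6974e-14


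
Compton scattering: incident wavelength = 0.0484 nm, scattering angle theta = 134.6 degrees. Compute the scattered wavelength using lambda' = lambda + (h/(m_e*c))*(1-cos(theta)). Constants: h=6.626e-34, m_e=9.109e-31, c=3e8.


Compton wavelength: h/(m_e*c) = 2.4247e-12 m
d_lambda = 2.4247e-12 * (1 - cos(134.6 deg))
= 2.4247e-12 * 1.702153
= 4.1272e-12 m = 0.004127 nm
lambda' = 0.0484 + 0.004127
= 0.052527 nm

0.052527


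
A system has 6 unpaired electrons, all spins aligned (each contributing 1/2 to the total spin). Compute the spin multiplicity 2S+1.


Total spin S = N * (1/2) = 6 * 0.5 = 3.0
Spin multiplicity = 2S + 1
= 2 * 3.0 + 1
= 7

7


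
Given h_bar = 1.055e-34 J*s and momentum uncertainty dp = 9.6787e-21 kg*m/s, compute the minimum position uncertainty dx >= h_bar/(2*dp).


dx = h_bar / (2 * dp)
= 1.055e-34 / (2 * 9.6787e-21)
= 1.055e-34 / 1.9357e-20
= 5.4501e-15 m

5.4501e-15


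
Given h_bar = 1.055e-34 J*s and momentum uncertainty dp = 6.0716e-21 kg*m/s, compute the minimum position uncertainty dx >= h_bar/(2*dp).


dx = h_bar / (2 * dp)
= 1.055e-34 / (2 * 6.0716e-21)
= 1.055e-34 / 1.2143e-20
= 8.6880e-15 m

8.6880e-15


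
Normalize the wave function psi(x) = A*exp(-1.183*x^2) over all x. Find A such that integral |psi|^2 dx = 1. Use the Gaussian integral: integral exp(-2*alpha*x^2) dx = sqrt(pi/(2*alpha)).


integral |psi|^2 dx = A^2 * sqrt(pi/(2*alpha)) = 1
A^2 = sqrt(2*alpha/pi)
= sqrt(2 * 1.183 / pi)
= 0.867826
A = sqrt(0.867826)
= 0.9316

0.9316


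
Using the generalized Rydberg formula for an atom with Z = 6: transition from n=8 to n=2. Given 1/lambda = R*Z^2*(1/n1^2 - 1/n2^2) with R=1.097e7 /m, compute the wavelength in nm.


1/lambda = R * Z^2 * (1/n1^2 - 1/n2^2)
= 1.097e7 * 6^2 * (1/2^2 - 1/8^2)
= 1.097e7 * 36 * (0.25 - 0.015625)
= 9.2559e+07 /m
lambda = 1 / 9.2559e+07
= 10.8039 nm

10.8039


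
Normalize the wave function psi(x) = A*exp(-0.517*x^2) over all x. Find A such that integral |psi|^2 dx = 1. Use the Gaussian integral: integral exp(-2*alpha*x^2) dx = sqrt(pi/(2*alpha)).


integral |psi|^2 dx = A^2 * sqrt(pi/(2*alpha)) = 1
A^2 = sqrt(2*alpha/pi)
= sqrt(2 * 0.517 / pi)
= 0.573701
A = sqrt(0.573701)
= 0.7574

0.7574


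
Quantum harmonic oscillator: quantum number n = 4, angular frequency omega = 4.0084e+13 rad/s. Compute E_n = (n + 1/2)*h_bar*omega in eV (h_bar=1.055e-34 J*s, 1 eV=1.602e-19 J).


E = (n + 1/2) * h_bar * omega
= (4 + 0.5) * 1.055e-34 * 4.0084e+13
= 4.5 * 4.2289e-21
= 1.9030e-20 J
= 0.1188 eV

0.1188


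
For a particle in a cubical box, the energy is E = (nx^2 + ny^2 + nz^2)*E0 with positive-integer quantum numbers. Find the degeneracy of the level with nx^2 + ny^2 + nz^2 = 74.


Enumerate all (nx, ny, nz) with nx^2 + ny^2 + nz^2 = 74:
(1,3,8)
(1,8,3)
(3,1,8)
(3,4,7)
(3,7,4)
(3,8,1)
(4,3,7)
(4,7,3)
(7,3,4)
(7,4,3)
(8,1,3)
(8,3,1)
Total degeneracy = 12

12


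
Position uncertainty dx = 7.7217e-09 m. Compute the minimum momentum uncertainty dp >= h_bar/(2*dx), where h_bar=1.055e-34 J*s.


dp = h_bar / (2 * dx)
= 1.055e-34 / (2 * 7.7217e-09)
= 1.055e-34 / 1.5443e-08
= 6.8314e-27 kg*m/s

6.8314e-27


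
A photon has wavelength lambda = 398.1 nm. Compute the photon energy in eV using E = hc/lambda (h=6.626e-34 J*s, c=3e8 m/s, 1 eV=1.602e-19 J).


E = hc / lambda
= (6.626e-34)(3e8) / (398.1e-9)
= 1.9878e-25 / 3.9810e-07
= 4.9932e-19 J
Converting to eV: 4.9932e-19 / 1.602e-19
= 3.1169 eV

3.1169


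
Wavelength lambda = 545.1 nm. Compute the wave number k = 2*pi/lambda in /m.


k = 2 * pi / lambda
= 6.2832 / (545.1e-9)
= 6.2832 / 5.4510e-07
= 1.1527e+07 /m

1.1527e+07


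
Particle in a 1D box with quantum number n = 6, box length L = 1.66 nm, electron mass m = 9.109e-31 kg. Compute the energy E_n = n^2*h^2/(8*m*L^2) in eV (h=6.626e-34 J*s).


E = n^2 * h^2 / (8 * m * L^2)
= 6^2 * (6.626e-34)^2 / (8 * 9.109e-31 * (1.66e-9)^2)
= 36 * 4.3904e-67 / (8 * 9.109e-31 * 2.7556e-18)
= 7.8710e-19 J
= 4.9132 eV

4.9132


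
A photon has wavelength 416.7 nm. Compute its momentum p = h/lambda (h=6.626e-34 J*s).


p = h / lambda
= 6.626e-34 / (416.7e-9)
= 6.626e-34 / 4.1670e-07
= 1.5901e-27 kg*m/s

1.5901e-27


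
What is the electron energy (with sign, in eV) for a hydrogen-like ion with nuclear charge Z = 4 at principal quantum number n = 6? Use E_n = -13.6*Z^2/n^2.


E_n = -13.6 * Z^2 / n^2
= -13.6 * 4^2 / 6^2
= -13.6 * 16 / 36
= -6.0444 eV

-6.0444


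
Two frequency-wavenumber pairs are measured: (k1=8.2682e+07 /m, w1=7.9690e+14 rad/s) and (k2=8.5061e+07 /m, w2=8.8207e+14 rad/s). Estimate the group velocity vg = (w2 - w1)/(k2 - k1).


vg = (w2 - w1) / (k2 - k1)
= (8.8207e+14 - 7.9690e+14) / (8.5061e+07 - 8.2682e+07)
= 8.5170e+13 / 2.3790e+06
= 3.5801e+07 m/s

3.5801e+07


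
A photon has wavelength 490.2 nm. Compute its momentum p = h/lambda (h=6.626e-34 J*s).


p = h / lambda
= 6.626e-34 / (490.2e-9)
= 6.626e-34 / 4.9020e-07
= 1.3517e-27 kg*m/s

1.3517e-27


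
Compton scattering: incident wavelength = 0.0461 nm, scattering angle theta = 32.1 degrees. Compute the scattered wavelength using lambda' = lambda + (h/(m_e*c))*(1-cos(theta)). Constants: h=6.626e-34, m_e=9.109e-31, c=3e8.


Compton wavelength: h/(m_e*c) = 2.4247e-12 m
d_lambda = 2.4247e-12 * (1 - cos(32.1 deg))
= 2.4247e-12 * 0.152878
= 3.7068e-13 m = 0.000371 nm
lambda' = 0.0461 + 0.000371
= 0.046471 nm

0.046471


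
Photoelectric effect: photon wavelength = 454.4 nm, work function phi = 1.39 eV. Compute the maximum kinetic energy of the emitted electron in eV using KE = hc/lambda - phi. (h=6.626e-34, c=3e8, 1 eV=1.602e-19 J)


E_photon = hc / lambda
= (6.626e-34)(3e8) / (454.4e-9)
= 4.3746e-19 J
= 2.7307 eV
KE = E_photon - phi
= 2.7307 - 1.39
= 1.3407 eV

1.3407


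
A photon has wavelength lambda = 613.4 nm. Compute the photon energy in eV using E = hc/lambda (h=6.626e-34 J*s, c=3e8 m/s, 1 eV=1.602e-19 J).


E = hc / lambda
= (6.626e-34)(3e8) / (613.4e-9)
= 1.9878e-25 / 6.1340e-07
= 3.2406e-19 J
Converting to eV: 3.2406e-19 / 1.602e-19
= 2.0229 eV

2.0229


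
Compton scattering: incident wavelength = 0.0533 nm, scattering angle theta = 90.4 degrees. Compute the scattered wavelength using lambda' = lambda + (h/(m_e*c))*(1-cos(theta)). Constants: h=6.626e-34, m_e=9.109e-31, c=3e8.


Compton wavelength: h/(m_e*c) = 2.4247e-12 m
d_lambda = 2.4247e-12 * (1 - cos(90.4 deg))
= 2.4247e-12 * 1.006981
= 2.4416e-12 m = 0.002442 nm
lambda' = 0.0533 + 0.002442
= 0.055742 nm

0.055742


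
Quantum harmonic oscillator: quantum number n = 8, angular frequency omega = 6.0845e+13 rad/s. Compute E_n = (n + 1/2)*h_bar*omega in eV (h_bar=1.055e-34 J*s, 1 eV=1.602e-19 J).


E = (n + 1/2) * h_bar * omega
= (8 + 0.5) * 1.055e-34 * 6.0845e+13
= 8.5 * 6.4191e-21
= 5.4563e-20 J
= 0.3406 eV

0.3406


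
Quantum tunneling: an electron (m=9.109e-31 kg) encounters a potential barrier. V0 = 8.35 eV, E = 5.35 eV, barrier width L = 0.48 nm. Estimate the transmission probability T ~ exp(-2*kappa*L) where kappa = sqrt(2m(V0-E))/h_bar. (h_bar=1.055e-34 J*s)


V0 - E = 3.0 eV = 4.8060e-19 J
kappa = sqrt(2 * m * (V0-E)) / h_bar
= sqrt(2 * 9.109e-31 * 4.8060e-19) / 1.055e-34
= 8.8693e+09 /m
2*kappa*L = 2 * 8.8693e+09 * 0.48e-9
= 8.5145
T = exp(-8.5145) = 2.005321e-04

2.005321e-04


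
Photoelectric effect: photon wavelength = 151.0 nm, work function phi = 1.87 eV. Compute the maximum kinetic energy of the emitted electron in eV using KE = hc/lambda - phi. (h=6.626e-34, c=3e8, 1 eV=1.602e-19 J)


E_photon = hc / lambda
= (6.626e-34)(3e8) / (151.0e-9)
= 1.3164e-18 J
= 8.2174 eV
KE = E_photon - phi
= 8.2174 - 1.87
= 6.3474 eV

6.3474


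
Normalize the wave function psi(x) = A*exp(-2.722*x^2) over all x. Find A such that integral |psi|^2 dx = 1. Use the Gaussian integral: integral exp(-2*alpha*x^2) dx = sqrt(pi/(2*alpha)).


integral |psi|^2 dx = A^2 * sqrt(pi/(2*alpha)) = 1
A^2 = sqrt(2*alpha/pi)
= sqrt(2 * 2.722 / pi)
= 1.316389
A = sqrt(1.316389)
= 1.1473

1.1473


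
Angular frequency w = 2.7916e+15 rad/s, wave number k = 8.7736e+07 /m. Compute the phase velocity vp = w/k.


vp = w / k
= 2.7916e+15 / 8.7736e+07
= 3.1818e+07 m/s

3.1818e+07


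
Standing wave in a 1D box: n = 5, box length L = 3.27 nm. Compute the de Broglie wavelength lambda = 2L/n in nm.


lambda = 2L / n
= 2 * 3.27 / 5
= 6.54 / 5
= 1.308 nm

1.308


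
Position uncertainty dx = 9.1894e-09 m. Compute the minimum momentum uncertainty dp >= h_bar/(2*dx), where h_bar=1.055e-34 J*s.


dp = h_bar / (2 * dx)
= 1.055e-34 / (2 * 9.1894e-09)
= 1.055e-34 / 1.8379e-08
= 5.7403e-27 kg*m/s

5.7403e-27


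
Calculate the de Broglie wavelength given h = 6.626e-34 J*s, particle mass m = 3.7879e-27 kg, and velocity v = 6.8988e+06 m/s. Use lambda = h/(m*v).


lambda = h / (m * v)
= 6.626e-34 / (3.7879e-27 * 6.8988e+06)
= 6.626e-34 / 2.6132e-20
= 2.5356e-14 m

2.5356e-14


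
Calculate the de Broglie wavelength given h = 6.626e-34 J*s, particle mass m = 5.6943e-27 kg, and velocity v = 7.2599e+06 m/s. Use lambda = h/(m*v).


lambda = h / (m * v)
= 6.626e-34 / (5.6943e-27 * 7.2599e+06)
= 6.626e-34 / 4.1340e-20
= 1.6028e-14 m

1.6028e-14


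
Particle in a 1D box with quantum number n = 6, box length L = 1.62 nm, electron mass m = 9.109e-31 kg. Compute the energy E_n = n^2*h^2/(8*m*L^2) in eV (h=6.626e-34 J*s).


E = n^2 * h^2 / (8 * m * L^2)
= 6^2 * (6.626e-34)^2 / (8 * 9.109e-31 * (1.62e-9)^2)
= 36 * 4.3904e-67 / (8 * 9.109e-31 * 2.6244e-18)
= 8.2645e-19 J
= 5.1588 eV

5.1588


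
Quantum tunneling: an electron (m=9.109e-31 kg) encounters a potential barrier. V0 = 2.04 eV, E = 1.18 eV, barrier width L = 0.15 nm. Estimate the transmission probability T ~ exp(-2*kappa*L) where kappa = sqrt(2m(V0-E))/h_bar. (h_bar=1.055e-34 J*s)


V0 - E = 0.86 eV = 1.3777e-19 J
kappa = sqrt(2 * m * (V0-E)) / h_bar
= sqrt(2 * 9.109e-31 * 1.3777e-19) / 1.055e-34
= 4.7487e+09 /m
2*kappa*L = 2 * 4.7487e+09 * 0.15e-9
= 1.4246
T = exp(-1.4246) = 2.405994e-01

2.405994e-01


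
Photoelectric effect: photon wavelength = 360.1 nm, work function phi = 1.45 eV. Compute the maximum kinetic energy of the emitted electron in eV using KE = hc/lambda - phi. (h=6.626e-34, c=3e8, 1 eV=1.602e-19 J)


E_photon = hc / lambda
= (6.626e-34)(3e8) / (360.1e-9)
= 5.5201e-19 J
= 3.4458 eV
KE = E_photon - phi
= 3.4458 - 1.45
= 1.9958 eV

1.9958


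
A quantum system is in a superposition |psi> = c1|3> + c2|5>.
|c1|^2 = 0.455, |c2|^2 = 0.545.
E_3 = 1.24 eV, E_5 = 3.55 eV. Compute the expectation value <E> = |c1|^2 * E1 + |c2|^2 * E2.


<E> = |c1|^2 * E1 + |c2|^2 * E2
= 0.455 * 1.24 + 0.545 * 3.55
= 0.5642 + 1.9347
= 2.4989 eV

2.4989


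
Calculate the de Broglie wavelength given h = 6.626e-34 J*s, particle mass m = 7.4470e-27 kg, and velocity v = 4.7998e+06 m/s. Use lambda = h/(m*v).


lambda = h / (m * v)
= 6.626e-34 / (7.4470e-27 * 4.7998e+06)
= 6.626e-34 / 3.5744e-20
= 1.8537e-14 m

1.8537e-14


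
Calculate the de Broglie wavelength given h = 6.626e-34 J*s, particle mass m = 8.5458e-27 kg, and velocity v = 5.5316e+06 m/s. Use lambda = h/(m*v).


lambda = h / (m * v)
= 6.626e-34 / (8.5458e-27 * 5.5316e+06)
= 6.626e-34 / 4.7272e-20
= 1.4017e-14 m

1.4017e-14


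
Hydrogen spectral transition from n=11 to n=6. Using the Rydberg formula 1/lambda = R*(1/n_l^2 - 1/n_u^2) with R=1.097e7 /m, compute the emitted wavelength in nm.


1/lambda = R * (1/n_l^2 - 1/n_u^2)
= 1.097e7 * (1/6^2 - 1/11^2)
= 1.097e7 * (0.027778 - 0.008264)
= 1.097e7 * 0.019513
= 2.1406e+05 /m
lambda = 1 / 2.1406e+05 = 4671.5642 nm

4671.5642


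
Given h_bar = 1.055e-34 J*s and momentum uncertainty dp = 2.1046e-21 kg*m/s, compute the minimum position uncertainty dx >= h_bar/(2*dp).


dx = h_bar / (2 * dp)
= 1.055e-34 / (2 * 2.1046e-21)
= 1.055e-34 / 4.2092e-21
= 2.5064e-14 m

2.5064e-14


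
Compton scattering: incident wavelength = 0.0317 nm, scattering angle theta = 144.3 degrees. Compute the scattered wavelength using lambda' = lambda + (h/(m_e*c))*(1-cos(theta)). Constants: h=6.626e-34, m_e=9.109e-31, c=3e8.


Compton wavelength: h/(m_e*c) = 2.4247e-12 m
d_lambda = 2.4247e-12 * (1 - cos(144.3 deg))
= 2.4247e-12 * 1.812084
= 4.3938e-12 m = 0.004394 nm
lambda' = 0.0317 + 0.004394
= 0.036094 nm

0.036094


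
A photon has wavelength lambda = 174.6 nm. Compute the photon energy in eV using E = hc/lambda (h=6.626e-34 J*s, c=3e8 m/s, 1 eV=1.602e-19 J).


E = hc / lambda
= (6.626e-34)(3e8) / (174.6e-9)
= 1.9878e-25 / 1.7460e-07
= 1.1385e-18 J
Converting to eV: 1.1385e-18 / 1.602e-19
= 7.1067 eV

7.1067


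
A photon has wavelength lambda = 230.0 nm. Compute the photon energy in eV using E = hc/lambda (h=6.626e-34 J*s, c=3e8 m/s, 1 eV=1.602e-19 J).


E = hc / lambda
= (6.626e-34)(3e8) / (230.0e-9)
= 1.9878e-25 / 2.3000e-07
= 8.6426e-19 J
Converting to eV: 8.6426e-19 / 1.602e-19
= 5.3949 eV

5.3949


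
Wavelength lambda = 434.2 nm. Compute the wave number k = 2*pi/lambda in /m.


k = 2 * pi / lambda
= 6.2832 / (434.2e-9)
= 6.2832 / 4.3420e-07
= 1.4471e+07 /m

1.4471e+07


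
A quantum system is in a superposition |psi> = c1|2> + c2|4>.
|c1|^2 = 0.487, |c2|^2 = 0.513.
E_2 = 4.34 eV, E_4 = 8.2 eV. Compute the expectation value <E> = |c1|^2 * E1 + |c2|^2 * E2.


<E> = |c1|^2 * E1 + |c2|^2 * E2
= 0.487 * 4.34 + 0.513 * 8.2
= 2.1136 + 4.2066
= 6.3202 eV

6.3202


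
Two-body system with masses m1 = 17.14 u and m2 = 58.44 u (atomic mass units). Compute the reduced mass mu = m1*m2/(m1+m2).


mu = m1 * m2 / (m1 + m2)
= 17.14 * 58.44 / (17.14 + 58.44)
= 1001.6616 / 75.58
= 13.253 u

13.253


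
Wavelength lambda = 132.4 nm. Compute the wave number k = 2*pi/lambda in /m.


k = 2 * pi / lambda
= 6.2832 / (132.4e-9)
= 6.2832 / 1.3240e-07
= 4.7456e+07 /m

4.7456e+07


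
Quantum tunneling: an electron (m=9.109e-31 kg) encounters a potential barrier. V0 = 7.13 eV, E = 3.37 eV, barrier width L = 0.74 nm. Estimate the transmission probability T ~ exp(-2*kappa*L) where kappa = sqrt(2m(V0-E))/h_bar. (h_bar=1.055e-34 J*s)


V0 - E = 3.76 eV = 6.0235e-19 J
kappa = sqrt(2 * m * (V0-E)) / h_bar
= sqrt(2 * 9.109e-31 * 6.0235e-19) / 1.055e-34
= 9.9294e+09 /m
2*kappa*L = 2 * 9.9294e+09 * 0.74e-9
= 14.6955
T = exp(-14.6955) = 4.147815e-07

4.147815e-07


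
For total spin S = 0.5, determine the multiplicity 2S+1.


Spin multiplicity = 2S + 1
= 2 * 0.5 + 1
= 1.0 + 1
= 2

2


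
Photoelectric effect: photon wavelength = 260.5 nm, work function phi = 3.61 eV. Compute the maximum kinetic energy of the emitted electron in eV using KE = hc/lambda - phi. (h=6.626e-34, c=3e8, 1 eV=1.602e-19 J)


E_photon = hc / lambda
= (6.626e-34)(3e8) / (260.5e-9)
= 7.6307e-19 J
= 4.7632 eV
KE = E_photon - phi
= 4.7632 - 3.61
= 1.1532 eV

1.1532


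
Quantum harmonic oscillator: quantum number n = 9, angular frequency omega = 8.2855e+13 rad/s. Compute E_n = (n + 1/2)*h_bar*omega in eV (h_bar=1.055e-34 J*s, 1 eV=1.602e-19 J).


E = (n + 1/2) * h_bar * omega
= (9 + 0.5) * 1.055e-34 * 8.2855e+13
= 9.5 * 8.7412e-21
= 8.3041e-20 J
= 0.5184 eV

0.5184


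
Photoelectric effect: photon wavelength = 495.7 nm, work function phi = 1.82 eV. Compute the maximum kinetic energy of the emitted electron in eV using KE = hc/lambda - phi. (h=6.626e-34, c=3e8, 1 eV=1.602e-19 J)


E_photon = hc / lambda
= (6.626e-34)(3e8) / (495.7e-9)
= 4.0101e-19 J
= 2.5032 eV
KE = E_photon - phi
= 2.5032 - 1.82
= 0.6832 eV

0.6832


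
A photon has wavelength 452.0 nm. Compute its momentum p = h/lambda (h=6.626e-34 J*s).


p = h / lambda
= 6.626e-34 / (452.0e-9)
= 6.626e-34 / 4.5200e-07
= 1.4659e-27 kg*m/s

1.4659e-27


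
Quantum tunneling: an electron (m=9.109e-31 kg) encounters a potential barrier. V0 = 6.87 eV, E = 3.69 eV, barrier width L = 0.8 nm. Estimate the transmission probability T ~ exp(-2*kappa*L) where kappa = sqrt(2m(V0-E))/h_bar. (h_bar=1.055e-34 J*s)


V0 - E = 3.18 eV = 5.0944e-19 J
kappa = sqrt(2 * m * (V0-E)) / h_bar
= sqrt(2 * 9.109e-31 * 5.0944e-19) / 1.055e-34
= 9.1315e+09 /m
2*kappa*L = 2 * 9.1315e+09 * 0.8e-9
= 14.6104
T = exp(-14.6104) = 4.516223e-07

4.516223e-07


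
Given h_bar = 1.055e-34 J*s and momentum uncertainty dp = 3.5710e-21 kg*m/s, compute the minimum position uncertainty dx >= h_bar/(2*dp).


dx = h_bar / (2 * dp)
= 1.055e-34 / (2 * 3.5710e-21)
= 1.055e-34 / 7.1420e-21
= 1.4772e-14 m

1.4772e-14


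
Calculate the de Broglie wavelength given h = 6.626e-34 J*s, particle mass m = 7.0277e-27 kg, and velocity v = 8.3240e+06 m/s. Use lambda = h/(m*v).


lambda = h / (m * v)
= 6.626e-34 / (7.0277e-27 * 8.3240e+06)
= 6.626e-34 / 5.8499e-20
= 1.1327e-14 m

1.1327e-14


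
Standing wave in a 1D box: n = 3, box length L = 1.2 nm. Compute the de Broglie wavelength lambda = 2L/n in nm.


lambda = 2L / n
= 2 * 1.2 / 3
= 2.4 / 3
= 0.8 nm

0.8


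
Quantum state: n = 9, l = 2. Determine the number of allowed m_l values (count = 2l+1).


m_l ranges from -l to +l in integer steps
So m_l goes from -2 to +2
Count = 2l + 1 = 2*2 + 1
= 5

5


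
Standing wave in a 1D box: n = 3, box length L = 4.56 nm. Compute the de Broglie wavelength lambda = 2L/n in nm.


lambda = 2L / n
= 2 * 4.56 / 3
= 9.12 / 3
= 3.04 nm

3.04


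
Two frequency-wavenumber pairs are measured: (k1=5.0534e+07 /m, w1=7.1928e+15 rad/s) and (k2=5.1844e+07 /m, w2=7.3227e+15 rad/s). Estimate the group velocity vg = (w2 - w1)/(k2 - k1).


vg = (w2 - w1) / (k2 - k1)
= (7.3227e+15 - 7.1928e+15) / (5.1844e+07 - 5.0534e+07)
= 1.2990e+14 / 1.3100e+06
= 9.9160e+07 m/s

9.9160e+07


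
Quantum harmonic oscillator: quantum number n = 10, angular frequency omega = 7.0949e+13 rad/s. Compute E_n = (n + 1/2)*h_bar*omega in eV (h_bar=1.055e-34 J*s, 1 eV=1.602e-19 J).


E = (n + 1/2) * h_bar * omega
= (10 + 0.5) * 1.055e-34 * 7.0949e+13
= 10.5 * 7.4851e-21
= 7.8594e-20 J
= 0.4906 eV

0.4906


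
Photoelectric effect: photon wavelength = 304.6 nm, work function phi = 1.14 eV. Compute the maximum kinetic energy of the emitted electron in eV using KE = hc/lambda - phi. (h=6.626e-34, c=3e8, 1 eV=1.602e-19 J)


E_photon = hc / lambda
= (6.626e-34)(3e8) / (304.6e-9)
= 6.5259e-19 J
= 4.0736 eV
KE = E_photon - phi
= 4.0736 - 1.14
= 2.9336 eV

2.9336


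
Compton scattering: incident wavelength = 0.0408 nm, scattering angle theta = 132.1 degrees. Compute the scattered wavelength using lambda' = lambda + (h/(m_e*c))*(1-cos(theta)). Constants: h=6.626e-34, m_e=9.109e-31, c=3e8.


Compton wavelength: h/(m_e*c) = 2.4247e-12 m
d_lambda = 2.4247e-12 * (1 - cos(132.1 deg))
= 2.4247e-12 * 1.670427
= 4.0503e-12 m = 0.00405 nm
lambda' = 0.0408 + 0.00405
= 0.04485 nm

0.04485


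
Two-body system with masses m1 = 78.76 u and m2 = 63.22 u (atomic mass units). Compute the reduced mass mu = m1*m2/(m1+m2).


mu = m1 * m2 / (m1 + m2)
= 78.76 * 63.22 / (78.76 + 63.22)
= 4979.2072 / 141.98
= 35.0698 u

35.0698


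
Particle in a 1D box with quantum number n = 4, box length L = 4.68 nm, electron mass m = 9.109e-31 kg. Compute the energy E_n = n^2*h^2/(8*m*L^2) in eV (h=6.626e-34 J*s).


E = n^2 * h^2 / (8 * m * L^2)
= 4^2 * (6.626e-34)^2 / (8 * 9.109e-31 * (4.68e-9)^2)
= 16 * 4.3904e-67 / (8 * 9.109e-31 * 2.1902e-17)
= 4.4012e-20 J
= 0.2747 eV

0.2747


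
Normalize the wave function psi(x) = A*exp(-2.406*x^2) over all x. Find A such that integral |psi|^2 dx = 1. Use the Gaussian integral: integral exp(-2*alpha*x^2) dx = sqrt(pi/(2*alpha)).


integral |psi|^2 dx = A^2 * sqrt(pi/(2*alpha)) = 1
A^2 = sqrt(2*alpha/pi)
= sqrt(2 * 2.406 / pi)
= 1.237622
A = sqrt(1.237622)
= 1.1125

1.1125


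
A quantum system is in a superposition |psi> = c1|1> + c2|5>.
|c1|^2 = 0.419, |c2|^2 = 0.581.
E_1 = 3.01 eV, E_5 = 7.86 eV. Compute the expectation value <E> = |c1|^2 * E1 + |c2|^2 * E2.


<E> = |c1|^2 * E1 + |c2|^2 * E2
= 0.419 * 3.01 + 0.581 * 7.86
= 1.2612 + 4.5667
= 5.8278 eV

5.8278


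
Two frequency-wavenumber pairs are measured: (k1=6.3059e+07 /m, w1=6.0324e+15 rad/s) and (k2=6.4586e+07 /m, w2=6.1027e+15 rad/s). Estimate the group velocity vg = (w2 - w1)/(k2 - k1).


vg = (w2 - w1) / (k2 - k1)
= (6.1027e+15 - 6.0324e+15) / (6.4586e+07 - 6.3059e+07)
= 7.0300e+13 / 1.5270e+06
= 4.6038e+07 m/s

4.6038e+07


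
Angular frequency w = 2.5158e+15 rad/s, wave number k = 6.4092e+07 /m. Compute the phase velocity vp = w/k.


vp = w / k
= 2.5158e+15 / 6.4092e+07
= 3.9253e+07 m/s

3.9253e+07


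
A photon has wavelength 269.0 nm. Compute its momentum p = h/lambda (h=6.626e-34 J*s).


p = h / lambda
= 6.626e-34 / (269.0e-9)
= 6.626e-34 / 2.6900e-07
= 2.4632e-27 kg*m/s

2.4632e-27


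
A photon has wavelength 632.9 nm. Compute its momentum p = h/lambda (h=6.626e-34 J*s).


p = h / lambda
= 6.626e-34 / (632.9e-9)
= 6.626e-34 / 6.3290e-07
= 1.0469e-27 kg*m/s

1.0469e-27


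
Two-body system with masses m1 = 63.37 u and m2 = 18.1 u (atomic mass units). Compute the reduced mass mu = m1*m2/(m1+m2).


mu = m1 * m2 / (m1 + m2)
= 63.37 * 18.1 / (63.37 + 18.1)
= 1146.997 / 81.47
= 14.0788 u

14.0788


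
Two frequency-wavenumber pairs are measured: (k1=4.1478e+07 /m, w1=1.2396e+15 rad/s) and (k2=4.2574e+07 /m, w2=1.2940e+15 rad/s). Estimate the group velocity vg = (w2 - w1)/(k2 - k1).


vg = (w2 - w1) / (k2 - k1)
= (1.2940e+15 - 1.2396e+15) / (4.2574e+07 - 4.1478e+07)
= 5.4400e+13 / 1.0960e+06
= 4.9635e+07 m/s

4.9635e+07


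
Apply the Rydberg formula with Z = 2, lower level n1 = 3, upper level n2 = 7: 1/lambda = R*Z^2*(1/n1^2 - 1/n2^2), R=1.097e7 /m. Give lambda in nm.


1/lambda = R * Z^2 * (1/n1^2 - 1/n2^2)
= 1.097e7 * 2^2 * (1/3^2 - 1/7^2)
= 1.097e7 * 4 * (0.111111 - 0.020408)
= 3.9800e+06 /m
lambda = 1 / 3.9800e+06
= 251.2534 nm

251.2534


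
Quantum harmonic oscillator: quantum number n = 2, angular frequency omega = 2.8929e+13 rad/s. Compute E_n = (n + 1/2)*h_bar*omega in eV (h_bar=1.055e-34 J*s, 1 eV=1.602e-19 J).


E = (n + 1/2) * h_bar * omega
= (2 + 0.5) * 1.055e-34 * 2.8929e+13
= 2.5 * 3.0520e-21
= 7.6300e-21 J
= 0.0476 eV

0.0476


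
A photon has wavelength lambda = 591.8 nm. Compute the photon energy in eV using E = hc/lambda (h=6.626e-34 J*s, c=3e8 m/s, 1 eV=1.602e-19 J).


E = hc / lambda
= (6.626e-34)(3e8) / (591.8e-9)
= 1.9878e-25 / 5.9180e-07
= 3.3589e-19 J
Converting to eV: 3.3589e-19 / 1.602e-19
= 2.0967 eV

2.0967


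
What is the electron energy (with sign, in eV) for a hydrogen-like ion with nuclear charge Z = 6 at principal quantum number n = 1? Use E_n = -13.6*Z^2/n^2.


E_n = -13.6 * Z^2 / n^2
= -13.6 * 6^2 / 1^2
= -13.6 * 36 / 1
= -489.6 eV

-489.6


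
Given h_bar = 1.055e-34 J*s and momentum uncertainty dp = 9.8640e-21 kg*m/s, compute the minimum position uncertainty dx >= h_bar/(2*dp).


dx = h_bar / (2 * dp)
= 1.055e-34 / (2 * 9.8640e-21)
= 1.055e-34 / 1.9728e-20
= 5.3477e-15 m

5.3477e-15


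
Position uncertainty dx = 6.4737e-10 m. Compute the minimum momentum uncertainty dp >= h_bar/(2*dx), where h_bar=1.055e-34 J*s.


dp = h_bar / (2 * dx)
= 1.055e-34 / (2 * 6.4737e-10)
= 1.055e-34 / 1.2947e-09
= 8.1484e-26 kg*m/s

8.1484e-26


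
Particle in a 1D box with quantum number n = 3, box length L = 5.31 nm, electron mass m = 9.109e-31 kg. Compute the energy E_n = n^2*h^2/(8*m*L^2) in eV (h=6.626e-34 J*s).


E = n^2 * h^2 / (8 * m * L^2)
= 3^2 * (6.626e-34)^2 / (8 * 9.109e-31 * (5.31e-9)^2)
= 9 * 4.3904e-67 / (8 * 9.109e-31 * 2.8196e-17)
= 1.9231e-20 J
= 0.12 eV

0.12


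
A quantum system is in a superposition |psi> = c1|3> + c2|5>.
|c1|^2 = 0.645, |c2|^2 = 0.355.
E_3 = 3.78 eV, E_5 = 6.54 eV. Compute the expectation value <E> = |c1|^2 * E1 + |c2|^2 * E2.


<E> = |c1|^2 * E1 + |c2|^2 * E2
= 0.645 * 3.78 + 0.355 * 6.54
= 2.4381 + 2.3217
= 4.7598 eV

4.7598


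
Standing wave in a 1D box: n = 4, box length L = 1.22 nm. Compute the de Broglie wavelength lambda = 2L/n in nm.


lambda = 2L / n
= 2 * 1.22 / 4
= 2.44 / 4
= 0.61 nm

0.61


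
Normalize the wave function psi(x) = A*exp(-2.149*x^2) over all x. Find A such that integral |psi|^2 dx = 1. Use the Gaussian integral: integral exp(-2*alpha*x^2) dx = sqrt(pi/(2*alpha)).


integral |psi|^2 dx = A^2 * sqrt(pi/(2*alpha)) = 1
A^2 = sqrt(2*alpha/pi)
= sqrt(2 * 2.149 / pi)
= 1.169656
A = sqrt(1.169656)
= 1.0815

1.0815


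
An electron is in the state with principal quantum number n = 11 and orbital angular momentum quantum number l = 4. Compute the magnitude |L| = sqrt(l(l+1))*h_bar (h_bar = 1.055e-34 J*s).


L = sqrt(l*(l+1)) * h_bar
= sqrt(4 * 5) * 1.055e-34
= sqrt(20) * 1.055e-34
= 4.4721 * 1.055e-34
= 4.7181e-34 J*s

4.7181e-34


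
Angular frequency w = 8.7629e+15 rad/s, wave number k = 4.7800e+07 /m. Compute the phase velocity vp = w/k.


vp = w / k
= 8.7629e+15 / 4.7800e+07
= 1.8332e+08 m/s

1.8332e+08


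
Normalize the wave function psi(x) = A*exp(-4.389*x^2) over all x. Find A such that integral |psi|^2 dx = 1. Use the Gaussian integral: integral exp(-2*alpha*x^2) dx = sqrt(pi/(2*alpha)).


integral |psi|^2 dx = A^2 * sqrt(pi/(2*alpha)) = 1
A^2 = sqrt(2*alpha/pi)
= sqrt(2 * 4.389 / pi)
= 1.671563
A = sqrt(1.671563)
= 1.2929

1.2929


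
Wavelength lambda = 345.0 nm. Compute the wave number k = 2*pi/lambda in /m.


k = 2 * pi / lambda
= 6.2832 / (345.0e-9)
= 6.2832 / 3.4500e-07
= 1.8212e+07 /m

1.8212e+07


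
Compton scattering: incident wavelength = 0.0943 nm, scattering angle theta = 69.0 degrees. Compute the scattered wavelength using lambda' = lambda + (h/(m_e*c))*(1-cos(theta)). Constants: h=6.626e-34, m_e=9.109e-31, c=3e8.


Compton wavelength: h/(m_e*c) = 2.4247e-12 m
d_lambda = 2.4247e-12 * (1 - cos(69.0 deg))
= 2.4247e-12 * 0.641632
= 1.5558e-12 m = 0.001556 nm
lambda' = 0.0943 + 0.001556
= 0.095856 nm

0.095856


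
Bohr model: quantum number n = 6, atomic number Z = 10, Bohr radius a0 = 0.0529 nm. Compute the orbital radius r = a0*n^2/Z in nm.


r = a0 * n^2 / Z
= 0.0529 * 6^2 / 10
= 0.0529 * 36 / 10
= 0.1904 nm

0.1904


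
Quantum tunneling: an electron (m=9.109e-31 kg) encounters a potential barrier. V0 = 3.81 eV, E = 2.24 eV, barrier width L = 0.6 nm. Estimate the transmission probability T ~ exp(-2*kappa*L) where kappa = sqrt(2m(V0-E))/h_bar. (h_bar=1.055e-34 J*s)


V0 - E = 1.57 eV = 2.5151e-19 J
kappa = sqrt(2 * m * (V0-E)) / h_bar
= sqrt(2 * 9.109e-31 * 2.5151e-19) / 1.055e-34
= 6.4162e+09 /m
2*kappa*L = 2 * 6.4162e+09 * 0.6e-9
= 7.6995
T = exp(-7.6995) = 4.530722e-04

4.530722e-04


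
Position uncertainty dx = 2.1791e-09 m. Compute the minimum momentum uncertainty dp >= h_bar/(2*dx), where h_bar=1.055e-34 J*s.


dp = h_bar / (2 * dx)
= 1.055e-34 / (2 * 2.1791e-09)
= 1.055e-34 / 4.3582e-09
= 2.4207e-26 kg*m/s

2.4207e-26


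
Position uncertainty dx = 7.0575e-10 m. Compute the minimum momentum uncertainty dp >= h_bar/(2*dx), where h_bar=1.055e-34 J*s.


dp = h_bar / (2 * dx)
= 1.055e-34 / (2 * 7.0575e-10)
= 1.055e-34 / 1.4115e-09
= 7.4743e-26 kg*m/s

7.4743e-26


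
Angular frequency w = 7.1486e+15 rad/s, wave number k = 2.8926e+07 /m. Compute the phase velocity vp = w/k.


vp = w / k
= 7.1486e+15 / 2.8926e+07
= 2.4713e+08 m/s

2.4713e+08


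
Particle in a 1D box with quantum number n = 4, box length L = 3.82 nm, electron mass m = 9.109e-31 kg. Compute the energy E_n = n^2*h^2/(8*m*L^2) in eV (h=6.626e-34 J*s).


E = n^2 * h^2 / (8 * m * L^2)
= 4^2 * (6.626e-34)^2 / (8 * 9.109e-31 * (3.82e-9)^2)
= 16 * 4.3904e-67 / (8 * 9.109e-31 * 1.4592e-17)
= 6.6060e-20 J
= 0.4124 eV

0.4124


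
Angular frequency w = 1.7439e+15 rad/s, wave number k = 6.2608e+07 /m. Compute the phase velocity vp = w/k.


vp = w / k
= 1.7439e+15 / 6.2608e+07
= 2.7854e+07 m/s

2.7854e+07


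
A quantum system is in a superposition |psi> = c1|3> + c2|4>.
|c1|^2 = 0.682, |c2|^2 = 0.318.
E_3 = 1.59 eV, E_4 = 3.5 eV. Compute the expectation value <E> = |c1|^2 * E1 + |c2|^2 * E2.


<E> = |c1|^2 * E1 + |c2|^2 * E2
= 0.682 * 1.59 + 0.318 * 3.5
= 1.0844 + 1.113
= 2.1974 eV

2.1974


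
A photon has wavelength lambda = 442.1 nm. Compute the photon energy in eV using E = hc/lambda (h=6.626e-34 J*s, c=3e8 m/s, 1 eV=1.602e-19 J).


E = hc / lambda
= (6.626e-34)(3e8) / (442.1e-9)
= 1.9878e-25 / 4.4210e-07
= 4.4963e-19 J
Converting to eV: 4.4963e-19 / 1.602e-19
= 2.8067 eV

2.8067


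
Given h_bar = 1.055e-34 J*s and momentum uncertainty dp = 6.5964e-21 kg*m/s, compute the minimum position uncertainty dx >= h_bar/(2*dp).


dx = h_bar / (2 * dp)
= 1.055e-34 / (2 * 6.5964e-21)
= 1.055e-34 / 1.3193e-20
= 7.9968e-15 m

7.9968e-15
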